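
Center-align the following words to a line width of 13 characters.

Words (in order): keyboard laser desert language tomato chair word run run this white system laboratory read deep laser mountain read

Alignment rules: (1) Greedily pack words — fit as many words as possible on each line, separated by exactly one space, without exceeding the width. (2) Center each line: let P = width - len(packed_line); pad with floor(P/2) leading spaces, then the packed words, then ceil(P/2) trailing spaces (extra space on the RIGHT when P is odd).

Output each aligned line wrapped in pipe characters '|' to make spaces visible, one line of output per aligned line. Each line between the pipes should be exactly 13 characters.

Answer: |  keyboard   |
|laser desert |
|  language   |
|tomato chair |
|word run run |
| this white  |
|   system    |
| laboratory  |
|  read deep  |
|    laser    |
|mountain read|

Derivation:
Line 1: ['keyboard'] (min_width=8, slack=5)
Line 2: ['laser', 'desert'] (min_width=12, slack=1)
Line 3: ['language'] (min_width=8, slack=5)
Line 4: ['tomato', 'chair'] (min_width=12, slack=1)
Line 5: ['word', 'run', 'run'] (min_width=12, slack=1)
Line 6: ['this', 'white'] (min_width=10, slack=3)
Line 7: ['system'] (min_width=6, slack=7)
Line 8: ['laboratory'] (min_width=10, slack=3)
Line 9: ['read', 'deep'] (min_width=9, slack=4)
Line 10: ['laser'] (min_width=5, slack=8)
Line 11: ['mountain', 'read'] (min_width=13, slack=0)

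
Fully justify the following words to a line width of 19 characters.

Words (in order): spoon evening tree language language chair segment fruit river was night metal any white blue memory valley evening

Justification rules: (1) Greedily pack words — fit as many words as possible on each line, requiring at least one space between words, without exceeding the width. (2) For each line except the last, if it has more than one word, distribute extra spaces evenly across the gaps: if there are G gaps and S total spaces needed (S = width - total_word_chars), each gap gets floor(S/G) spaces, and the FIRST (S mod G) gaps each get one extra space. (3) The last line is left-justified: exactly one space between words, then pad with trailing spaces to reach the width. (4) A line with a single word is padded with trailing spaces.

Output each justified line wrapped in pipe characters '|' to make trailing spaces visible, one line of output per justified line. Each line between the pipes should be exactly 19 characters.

Line 1: ['spoon', 'evening', 'tree'] (min_width=18, slack=1)
Line 2: ['language', 'language'] (min_width=17, slack=2)
Line 3: ['chair', 'segment', 'fruit'] (min_width=19, slack=0)
Line 4: ['river', 'was', 'night'] (min_width=15, slack=4)
Line 5: ['metal', 'any', 'white'] (min_width=15, slack=4)
Line 6: ['blue', 'memory', 'valley'] (min_width=18, slack=1)
Line 7: ['evening'] (min_width=7, slack=12)

Answer: |spoon  evening tree|
|language   language|
|chair segment fruit|
|river   was   night|
|metal   any   white|
|blue  memory valley|
|evening            |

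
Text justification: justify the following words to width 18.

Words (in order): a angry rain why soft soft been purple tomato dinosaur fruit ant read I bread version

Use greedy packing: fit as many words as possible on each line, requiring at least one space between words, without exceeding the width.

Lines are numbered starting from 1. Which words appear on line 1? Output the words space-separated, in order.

Answer: a angry rain why

Derivation:
Line 1: ['a', 'angry', 'rain', 'why'] (min_width=16, slack=2)
Line 2: ['soft', 'soft', 'been'] (min_width=14, slack=4)
Line 3: ['purple', 'tomato'] (min_width=13, slack=5)
Line 4: ['dinosaur', 'fruit', 'ant'] (min_width=18, slack=0)
Line 5: ['read', 'I', 'bread'] (min_width=12, slack=6)
Line 6: ['version'] (min_width=7, slack=11)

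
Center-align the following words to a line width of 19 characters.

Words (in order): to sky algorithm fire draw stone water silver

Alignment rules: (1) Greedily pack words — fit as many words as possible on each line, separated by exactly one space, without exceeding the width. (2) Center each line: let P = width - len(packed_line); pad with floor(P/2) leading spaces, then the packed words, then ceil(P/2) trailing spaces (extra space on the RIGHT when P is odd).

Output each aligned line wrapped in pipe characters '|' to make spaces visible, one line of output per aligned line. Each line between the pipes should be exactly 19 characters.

Answer: | to sky algorithm  |
|  fire draw stone  |
|   water silver    |

Derivation:
Line 1: ['to', 'sky', 'algorithm'] (min_width=16, slack=3)
Line 2: ['fire', 'draw', 'stone'] (min_width=15, slack=4)
Line 3: ['water', 'silver'] (min_width=12, slack=7)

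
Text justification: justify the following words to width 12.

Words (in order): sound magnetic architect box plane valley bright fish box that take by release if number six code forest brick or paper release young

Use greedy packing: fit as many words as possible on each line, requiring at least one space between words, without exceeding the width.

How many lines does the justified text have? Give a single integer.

Answer: 15

Derivation:
Line 1: ['sound'] (min_width=5, slack=7)
Line 2: ['magnetic'] (min_width=8, slack=4)
Line 3: ['architect'] (min_width=9, slack=3)
Line 4: ['box', 'plane'] (min_width=9, slack=3)
Line 5: ['valley'] (min_width=6, slack=6)
Line 6: ['bright', 'fish'] (min_width=11, slack=1)
Line 7: ['box', 'that'] (min_width=8, slack=4)
Line 8: ['take', 'by'] (min_width=7, slack=5)
Line 9: ['release', 'if'] (min_width=10, slack=2)
Line 10: ['number', 'six'] (min_width=10, slack=2)
Line 11: ['code', 'forest'] (min_width=11, slack=1)
Line 12: ['brick', 'or'] (min_width=8, slack=4)
Line 13: ['paper'] (min_width=5, slack=7)
Line 14: ['release'] (min_width=7, slack=5)
Line 15: ['young'] (min_width=5, slack=7)
Total lines: 15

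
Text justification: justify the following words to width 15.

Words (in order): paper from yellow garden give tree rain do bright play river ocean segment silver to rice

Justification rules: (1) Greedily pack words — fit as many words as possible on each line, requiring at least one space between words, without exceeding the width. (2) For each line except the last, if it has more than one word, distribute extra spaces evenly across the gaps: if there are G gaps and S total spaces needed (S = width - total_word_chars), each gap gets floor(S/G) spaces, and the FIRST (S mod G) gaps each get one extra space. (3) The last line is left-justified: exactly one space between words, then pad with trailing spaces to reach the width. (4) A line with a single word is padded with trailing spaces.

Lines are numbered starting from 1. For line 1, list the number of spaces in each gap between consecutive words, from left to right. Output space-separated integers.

Answer: 6

Derivation:
Line 1: ['paper', 'from'] (min_width=10, slack=5)
Line 2: ['yellow', 'garden'] (min_width=13, slack=2)
Line 3: ['give', 'tree', 'rain'] (min_width=14, slack=1)
Line 4: ['do', 'bright', 'play'] (min_width=14, slack=1)
Line 5: ['river', 'ocean'] (min_width=11, slack=4)
Line 6: ['segment', 'silver'] (min_width=14, slack=1)
Line 7: ['to', 'rice'] (min_width=7, slack=8)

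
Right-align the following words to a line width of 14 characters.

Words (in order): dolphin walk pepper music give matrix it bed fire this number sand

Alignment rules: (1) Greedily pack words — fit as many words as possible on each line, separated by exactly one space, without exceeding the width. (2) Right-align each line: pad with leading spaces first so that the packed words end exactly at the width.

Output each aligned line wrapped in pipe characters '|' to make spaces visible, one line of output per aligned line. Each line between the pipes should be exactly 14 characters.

Answer: |  dolphin walk|
|  pepper music|
|give matrix it|
| bed fire this|
|   number sand|

Derivation:
Line 1: ['dolphin', 'walk'] (min_width=12, slack=2)
Line 2: ['pepper', 'music'] (min_width=12, slack=2)
Line 3: ['give', 'matrix', 'it'] (min_width=14, slack=0)
Line 4: ['bed', 'fire', 'this'] (min_width=13, slack=1)
Line 5: ['number', 'sand'] (min_width=11, slack=3)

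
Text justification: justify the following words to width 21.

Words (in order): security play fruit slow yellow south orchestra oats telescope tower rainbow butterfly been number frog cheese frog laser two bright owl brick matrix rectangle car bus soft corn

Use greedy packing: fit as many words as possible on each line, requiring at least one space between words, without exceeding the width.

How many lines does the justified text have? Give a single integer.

Answer: 10

Derivation:
Line 1: ['security', 'play', 'fruit'] (min_width=19, slack=2)
Line 2: ['slow', 'yellow', 'south'] (min_width=17, slack=4)
Line 3: ['orchestra', 'oats'] (min_width=14, slack=7)
Line 4: ['telescope', 'tower'] (min_width=15, slack=6)
Line 5: ['rainbow', 'butterfly'] (min_width=17, slack=4)
Line 6: ['been', 'number', 'frog'] (min_width=16, slack=5)
Line 7: ['cheese', 'frog', 'laser', 'two'] (min_width=21, slack=0)
Line 8: ['bright', 'owl', 'brick'] (min_width=16, slack=5)
Line 9: ['matrix', 'rectangle', 'car'] (min_width=20, slack=1)
Line 10: ['bus', 'soft', 'corn'] (min_width=13, slack=8)
Total lines: 10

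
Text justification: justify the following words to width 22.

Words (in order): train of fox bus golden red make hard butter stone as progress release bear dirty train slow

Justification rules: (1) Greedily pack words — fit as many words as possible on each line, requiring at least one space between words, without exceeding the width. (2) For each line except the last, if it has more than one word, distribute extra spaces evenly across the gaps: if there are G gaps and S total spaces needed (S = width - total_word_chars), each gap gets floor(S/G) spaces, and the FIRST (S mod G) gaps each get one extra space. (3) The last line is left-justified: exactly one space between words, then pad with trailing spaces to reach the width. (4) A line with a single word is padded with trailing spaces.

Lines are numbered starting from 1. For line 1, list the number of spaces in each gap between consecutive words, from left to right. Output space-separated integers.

Line 1: ['train', 'of', 'fox', 'bus'] (min_width=16, slack=6)
Line 2: ['golden', 'red', 'make', 'hard'] (min_width=20, slack=2)
Line 3: ['butter', 'stone', 'as'] (min_width=15, slack=7)
Line 4: ['progress', 'release', 'bear'] (min_width=21, slack=1)
Line 5: ['dirty', 'train', 'slow'] (min_width=16, slack=6)

Answer: 3 3 3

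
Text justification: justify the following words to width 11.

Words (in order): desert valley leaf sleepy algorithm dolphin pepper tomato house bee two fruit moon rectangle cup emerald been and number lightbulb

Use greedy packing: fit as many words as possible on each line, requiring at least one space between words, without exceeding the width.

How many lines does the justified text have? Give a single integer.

Line 1: ['desert'] (min_width=6, slack=5)
Line 2: ['valley', 'leaf'] (min_width=11, slack=0)
Line 3: ['sleepy'] (min_width=6, slack=5)
Line 4: ['algorithm'] (min_width=9, slack=2)
Line 5: ['dolphin'] (min_width=7, slack=4)
Line 6: ['pepper'] (min_width=6, slack=5)
Line 7: ['tomato'] (min_width=6, slack=5)
Line 8: ['house', 'bee'] (min_width=9, slack=2)
Line 9: ['two', 'fruit'] (min_width=9, slack=2)
Line 10: ['moon'] (min_width=4, slack=7)
Line 11: ['rectangle'] (min_width=9, slack=2)
Line 12: ['cup', 'emerald'] (min_width=11, slack=0)
Line 13: ['been', 'and'] (min_width=8, slack=3)
Line 14: ['number'] (min_width=6, slack=5)
Line 15: ['lightbulb'] (min_width=9, slack=2)
Total lines: 15

Answer: 15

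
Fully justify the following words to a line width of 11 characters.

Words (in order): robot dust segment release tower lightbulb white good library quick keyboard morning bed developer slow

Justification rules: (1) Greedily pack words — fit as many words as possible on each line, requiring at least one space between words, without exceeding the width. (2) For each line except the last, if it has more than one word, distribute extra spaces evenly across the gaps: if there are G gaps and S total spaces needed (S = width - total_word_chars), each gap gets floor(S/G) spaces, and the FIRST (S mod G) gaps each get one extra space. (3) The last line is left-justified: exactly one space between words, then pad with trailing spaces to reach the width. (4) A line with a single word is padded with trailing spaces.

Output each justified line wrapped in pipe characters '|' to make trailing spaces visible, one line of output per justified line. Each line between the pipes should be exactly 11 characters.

Line 1: ['robot', 'dust'] (min_width=10, slack=1)
Line 2: ['segment'] (min_width=7, slack=4)
Line 3: ['release'] (min_width=7, slack=4)
Line 4: ['tower'] (min_width=5, slack=6)
Line 5: ['lightbulb'] (min_width=9, slack=2)
Line 6: ['white', 'good'] (min_width=10, slack=1)
Line 7: ['library'] (min_width=7, slack=4)
Line 8: ['quick'] (min_width=5, slack=6)
Line 9: ['keyboard'] (min_width=8, slack=3)
Line 10: ['morning', 'bed'] (min_width=11, slack=0)
Line 11: ['developer'] (min_width=9, slack=2)
Line 12: ['slow'] (min_width=4, slack=7)

Answer: |robot  dust|
|segment    |
|release    |
|tower      |
|lightbulb  |
|white  good|
|library    |
|quick      |
|keyboard   |
|morning bed|
|developer  |
|slow       |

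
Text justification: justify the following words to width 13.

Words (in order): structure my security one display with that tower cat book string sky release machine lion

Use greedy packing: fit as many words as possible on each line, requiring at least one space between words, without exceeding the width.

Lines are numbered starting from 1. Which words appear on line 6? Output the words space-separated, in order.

Line 1: ['structure', 'my'] (min_width=12, slack=1)
Line 2: ['security', 'one'] (min_width=12, slack=1)
Line 3: ['display', 'with'] (min_width=12, slack=1)
Line 4: ['that', 'tower'] (min_width=10, slack=3)
Line 5: ['cat', 'book'] (min_width=8, slack=5)
Line 6: ['string', 'sky'] (min_width=10, slack=3)
Line 7: ['release'] (min_width=7, slack=6)
Line 8: ['machine', 'lion'] (min_width=12, slack=1)

Answer: string sky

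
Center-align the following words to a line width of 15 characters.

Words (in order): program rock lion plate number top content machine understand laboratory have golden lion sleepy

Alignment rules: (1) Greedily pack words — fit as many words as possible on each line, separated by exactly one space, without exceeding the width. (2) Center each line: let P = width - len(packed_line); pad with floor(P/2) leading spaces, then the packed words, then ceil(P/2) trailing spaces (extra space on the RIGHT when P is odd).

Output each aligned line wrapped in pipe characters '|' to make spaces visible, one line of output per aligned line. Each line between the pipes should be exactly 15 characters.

Line 1: ['program', 'rock'] (min_width=12, slack=3)
Line 2: ['lion', 'plate'] (min_width=10, slack=5)
Line 3: ['number', 'top'] (min_width=10, slack=5)
Line 4: ['content', 'machine'] (min_width=15, slack=0)
Line 5: ['understand'] (min_width=10, slack=5)
Line 6: ['laboratory', 'have'] (min_width=15, slack=0)
Line 7: ['golden', 'lion'] (min_width=11, slack=4)
Line 8: ['sleepy'] (min_width=6, slack=9)

Answer: | program rock  |
|  lion plate   |
|  number top   |
|content machine|
|  understand   |
|laboratory have|
|  golden lion  |
|    sleepy     |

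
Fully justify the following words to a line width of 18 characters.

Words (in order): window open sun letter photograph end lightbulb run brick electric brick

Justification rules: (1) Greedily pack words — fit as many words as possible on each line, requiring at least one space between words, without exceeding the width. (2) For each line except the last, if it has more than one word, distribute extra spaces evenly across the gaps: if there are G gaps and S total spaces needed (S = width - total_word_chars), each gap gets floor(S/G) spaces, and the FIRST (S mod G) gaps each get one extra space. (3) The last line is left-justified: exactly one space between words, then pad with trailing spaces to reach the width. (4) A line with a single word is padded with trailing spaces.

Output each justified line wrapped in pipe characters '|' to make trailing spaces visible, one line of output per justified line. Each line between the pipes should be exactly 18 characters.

Answer: |window   open  sun|
|letter  photograph|
|end  lightbulb run|
|brick     electric|
|brick             |

Derivation:
Line 1: ['window', 'open', 'sun'] (min_width=15, slack=3)
Line 2: ['letter', 'photograph'] (min_width=17, slack=1)
Line 3: ['end', 'lightbulb', 'run'] (min_width=17, slack=1)
Line 4: ['brick', 'electric'] (min_width=14, slack=4)
Line 5: ['brick'] (min_width=5, slack=13)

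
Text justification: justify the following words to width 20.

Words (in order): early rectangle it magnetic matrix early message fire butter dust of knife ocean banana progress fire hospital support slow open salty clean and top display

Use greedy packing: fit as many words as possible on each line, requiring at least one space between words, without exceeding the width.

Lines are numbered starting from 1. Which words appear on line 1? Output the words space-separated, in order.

Line 1: ['early', 'rectangle', 'it'] (min_width=18, slack=2)
Line 2: ['magnetic', 'matrix'] (min_width=15, slack=5)
Line 3: ['early', 'message', 'fire'] (min_width=18, slack=2)
Line 4: ['butter', 'dust', 'of', 'knife'] (min_width=20, slack=0)
Line 5: ['ocean', 'banana'] (min_width=12, slack=8)
Line 6: ['progress', 'fire'] (min_width=13, slack=7)
Line 7: ['hospital', 'support'] (min_width=16, slack=4)
Line 8: ['slow', 'open', 'salty'] (min_width=15, slack=5)
Line 9: ['clean', 'and', 'top'] (min_width=13, slack=7)
Line 10: ['display'] (min_width=7, slack=13)

Answer: early rectangle it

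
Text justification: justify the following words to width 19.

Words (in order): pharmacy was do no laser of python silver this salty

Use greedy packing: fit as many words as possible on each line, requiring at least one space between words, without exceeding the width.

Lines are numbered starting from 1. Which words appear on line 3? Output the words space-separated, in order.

Answer: silver this salty

Derivation:
Line 1: ['pharmacy', 'was', 'do', 'no'] (min_width=18, slack=1)
Line 2: ['laser', 'of', 'python'] (min_width=15, slack=4)
Line 3: ['silver', 'this', 'salty'] (min_width=17, slack=2)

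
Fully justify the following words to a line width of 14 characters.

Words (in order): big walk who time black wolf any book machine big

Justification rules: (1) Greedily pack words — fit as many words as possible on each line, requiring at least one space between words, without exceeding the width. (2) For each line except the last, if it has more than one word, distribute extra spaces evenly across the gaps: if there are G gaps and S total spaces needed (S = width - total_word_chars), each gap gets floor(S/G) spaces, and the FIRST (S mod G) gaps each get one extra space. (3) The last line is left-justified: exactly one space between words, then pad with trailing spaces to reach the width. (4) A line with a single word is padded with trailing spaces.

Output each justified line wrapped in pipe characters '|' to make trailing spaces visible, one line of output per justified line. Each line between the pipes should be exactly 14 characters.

Answer: |big  walk  who|
|time     black|
|wolf  any book|
|machine big   |

Derivation:
Line 1: ['big', 'walk', 'who'] (min_width=12, slack=2)
Line 2: ['time', 'black'] (min_width=10, slack=4)
Line 3: ['wolf', 'any', 'book'] (min_width=13, slack=1)
Line 4: ['machine', 'big'] (min_width=11, slack=3)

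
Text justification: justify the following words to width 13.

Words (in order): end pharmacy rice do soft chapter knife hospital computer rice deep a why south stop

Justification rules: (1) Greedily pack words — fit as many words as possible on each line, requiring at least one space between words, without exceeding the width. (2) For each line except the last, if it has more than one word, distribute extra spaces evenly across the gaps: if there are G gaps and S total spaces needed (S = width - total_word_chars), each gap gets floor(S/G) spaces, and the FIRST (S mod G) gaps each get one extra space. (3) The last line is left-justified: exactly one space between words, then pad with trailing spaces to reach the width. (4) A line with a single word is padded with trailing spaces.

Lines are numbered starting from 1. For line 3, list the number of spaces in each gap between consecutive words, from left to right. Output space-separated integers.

Line 1: ['end', 'pharmacy'] (min_width=12, slack=1)
Line 2: ['rice', 'do', 'soft'] (min_width=12, slack=1)
Line 3: ['chapter', 'knife'] (min_width=13, slack=0)
Line 4: ['hospital'] (min_width=8, slack=5)
Line 5: ['computer', 'rice'] (min_width=13, slack=0)
Line 6: ['deep', 'a', 'why'] (min_width=10, slack=3)
Line 7: ['south', 'stop'] (min_width=10, slack=3)

Answer: 1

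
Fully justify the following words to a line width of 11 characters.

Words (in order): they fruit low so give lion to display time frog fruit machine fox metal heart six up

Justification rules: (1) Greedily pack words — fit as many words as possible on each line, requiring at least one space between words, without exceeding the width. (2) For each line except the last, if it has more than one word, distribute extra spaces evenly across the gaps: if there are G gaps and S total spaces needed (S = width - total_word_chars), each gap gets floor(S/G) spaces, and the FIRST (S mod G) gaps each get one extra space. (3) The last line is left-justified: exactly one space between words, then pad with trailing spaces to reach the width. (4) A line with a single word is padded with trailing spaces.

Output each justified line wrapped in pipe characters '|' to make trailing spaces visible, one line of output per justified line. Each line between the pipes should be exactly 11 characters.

Answer: |they  fruit|
|low so give|
|lion     to|
|display    |
|time   frog|
|fruit      |
|machine fox|
|metal heart|
|six up     |

Derivation:
Line 1: ['they', 'fruit'] (min_width=10, slack=1)
Line 2: ['low', 'so', 'give'] (min_width=11, slack=0)
Line 3: ['lion', 'to'] (min_width=7, slack=4)
Line 4: ['display'] (min_width=7, slack=4)
Line 5: ['time', 'frog'] (min_width=9, slack=2)
Line 6: ['fruit'] (min_width=5, slack=6)
Line 7: ['machine', 'fox'] (min_width=11, slack=0)
Line 8: ['metal', 'heart'] (min_width=11, slack=0)
Line 9: ['six', 'up'] (min_width=6, slack=5)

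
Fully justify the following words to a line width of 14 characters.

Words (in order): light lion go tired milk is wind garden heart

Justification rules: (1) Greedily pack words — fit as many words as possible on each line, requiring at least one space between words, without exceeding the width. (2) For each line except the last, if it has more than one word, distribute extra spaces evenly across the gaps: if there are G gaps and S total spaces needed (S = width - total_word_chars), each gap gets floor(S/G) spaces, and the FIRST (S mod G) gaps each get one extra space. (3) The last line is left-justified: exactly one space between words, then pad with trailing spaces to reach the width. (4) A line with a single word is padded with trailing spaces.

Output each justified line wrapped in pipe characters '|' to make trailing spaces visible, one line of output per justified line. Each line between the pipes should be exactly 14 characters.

Line 1: ['light', 'lion', 'go'] (min_width=13, slack=1)
Line 2: ['tired', 'milk', 'is'] (min_width=13, slack=1)
Line 3: ['wind', 'garden'] (min_width=11, slack=3)
Line 4: ['heart'] (min_width=5, slack=9)

Answer: |light  lion go|
|tired  milk is|
|wind    garden|
|heart         |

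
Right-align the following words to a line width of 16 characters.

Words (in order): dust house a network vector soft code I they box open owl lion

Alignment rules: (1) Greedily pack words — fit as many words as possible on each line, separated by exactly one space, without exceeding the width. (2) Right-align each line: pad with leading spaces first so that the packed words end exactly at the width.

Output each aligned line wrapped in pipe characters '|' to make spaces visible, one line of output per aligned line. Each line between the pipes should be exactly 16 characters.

Line 1: ['dust', 'house', 'a'] (min_width=12, slack=4)
Line 2: ['network', 'vector'] (min_width=14, slack=2)
Line 3: ['soft', 'code', 'I', 'they'] (min_width=16, slack=0)
Line 4: ['box', 'open', 'owl'] (min_width=12, slack=4)
Line 5: ['lion'] (min_width=4, slack=12)

Answer: |    dust house a|
|  network vector|
|soft code I they|
|    box open owl|
|            lion|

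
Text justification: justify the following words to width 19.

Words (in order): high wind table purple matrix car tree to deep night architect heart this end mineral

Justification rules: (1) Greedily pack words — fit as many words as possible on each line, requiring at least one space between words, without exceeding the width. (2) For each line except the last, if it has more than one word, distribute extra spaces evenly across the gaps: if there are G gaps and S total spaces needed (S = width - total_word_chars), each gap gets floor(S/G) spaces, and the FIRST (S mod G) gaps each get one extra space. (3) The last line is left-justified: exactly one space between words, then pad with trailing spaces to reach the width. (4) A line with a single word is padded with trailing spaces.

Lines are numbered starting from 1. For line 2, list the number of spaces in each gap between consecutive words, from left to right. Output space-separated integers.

Answer: 2 2

Derivation:
Line 1: ['high', 'wind', 'table'] (min_width=15, slack=4)
Line 2: ['purple', 'matrix', 'car'] (min_width=17, slack=2)
Line 3: ['tree', 'to', 'deep', 'night'] (min_width=18, slack=1)
Line 4: ['architect', 'heart'] (min_width=15, slack=4)
Line 5: ['this', 'end', 'mineral'] (min_width=16, slack=3)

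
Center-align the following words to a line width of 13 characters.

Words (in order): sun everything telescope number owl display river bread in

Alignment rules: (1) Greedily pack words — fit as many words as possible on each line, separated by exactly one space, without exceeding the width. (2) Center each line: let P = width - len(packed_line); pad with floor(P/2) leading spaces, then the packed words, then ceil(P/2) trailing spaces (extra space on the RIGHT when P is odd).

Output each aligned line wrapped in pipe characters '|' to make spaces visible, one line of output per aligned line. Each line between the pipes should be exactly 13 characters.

Answer: |     sun     |
| everything  |
|  telescope  |
| number owl  |
|display river|
|  bread in   |

Derivation:
Line 1: ['sun'] (min_width=3, slack=10)
Line 2: ['everything'] (min_width=10, slack=3)
Line 3: ['telescope'] (min_width=9, slack=4)
Line 4: ['number', 'owl'] (min_width=10, slack=3)
Line 5: ['display', 'river'] (min_width=13, slack=0)
Line 6: ['bread', 'in'] (min_width=8, slack=5)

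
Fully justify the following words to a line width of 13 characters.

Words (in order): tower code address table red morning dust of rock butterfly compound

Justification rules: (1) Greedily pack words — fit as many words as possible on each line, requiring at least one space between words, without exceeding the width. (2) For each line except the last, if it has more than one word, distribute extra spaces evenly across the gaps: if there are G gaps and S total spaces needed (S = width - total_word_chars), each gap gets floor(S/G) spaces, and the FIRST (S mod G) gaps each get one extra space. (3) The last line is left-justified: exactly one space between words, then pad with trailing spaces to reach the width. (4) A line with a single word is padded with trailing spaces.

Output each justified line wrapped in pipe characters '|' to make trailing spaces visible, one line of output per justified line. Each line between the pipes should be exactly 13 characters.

Answer: |tower    code|
|address table|
|red   morning|
|dust  of rock|
|butterfly    |
|compound     |

Derivation:
Line 1: ['tower', 'code'] (min_width=10, slack=3)
Line 2: ['address', 'table'] (min_width=13, slack=0)
Line 3: ['red', 'morning'] (min_width=11, slack=2)
Line 4: ['dust', 'of', 'rock'] (min_width=12, slack=1)
Line 5: ['butterfly'] (min_width=9, slack=4)
Line 6: ['compound'] (min_width=8, slack=5)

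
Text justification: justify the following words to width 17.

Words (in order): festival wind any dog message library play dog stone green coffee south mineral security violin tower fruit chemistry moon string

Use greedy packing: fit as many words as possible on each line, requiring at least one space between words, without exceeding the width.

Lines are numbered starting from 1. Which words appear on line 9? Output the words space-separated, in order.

Answer: moon string

Derivation:
Line 1: ['festival', 'wind', 'any'] (min_width=17, slack=0)
Line 2: ['dog', 'message'] (min_width=11, slack=6)
Line 3: ['library', 'play', 'dog'] (min_width=16, slack=1)
Line 4: ['stone', 'green'] (min_width=11, slack=6)
Line 5: ['coffee', 'south'] (min_width=12, slack=5)
Line 6: ['mineral', 'security'] (min_width=16, slack=1)
Line 7: ['violin', 'tower'] (min_width=12, slack=5)
Line 8: ['fruit', 'chemistry'] (min_width=15, slack=2)
Line 9: ['moon', 'string'] (min_width=11, slack=6)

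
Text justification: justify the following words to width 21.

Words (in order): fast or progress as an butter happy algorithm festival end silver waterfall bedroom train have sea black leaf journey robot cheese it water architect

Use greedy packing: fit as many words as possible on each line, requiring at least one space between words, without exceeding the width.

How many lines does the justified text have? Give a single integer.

Line 1: ['fast', 'or', 'progress', 'as'] (min_width=19, slack=2)
Line 2: ['an', 'butter', 'happy'] (min_width=15, slack=6)
Line 3: ['algorithm', 'festival'] (min_width=18, slack=3)
Line 4: ['end', 'silver', 'waterfall'] (min_width=20, slack=1)
Line 5: ['bedroom', 'train', 'have'] (min_width=18, slack=3)
Line 6: ['sea', 'black', 'leaf'] (min_width=14, slack=7)
Line 7: ['journey', 'robot', 'cheese'] (min_width=20, slack=1)
Line 8: ['it', 'water', 'architect'] (min_width=18, slack=3)
Total lines: 8

Answer: 8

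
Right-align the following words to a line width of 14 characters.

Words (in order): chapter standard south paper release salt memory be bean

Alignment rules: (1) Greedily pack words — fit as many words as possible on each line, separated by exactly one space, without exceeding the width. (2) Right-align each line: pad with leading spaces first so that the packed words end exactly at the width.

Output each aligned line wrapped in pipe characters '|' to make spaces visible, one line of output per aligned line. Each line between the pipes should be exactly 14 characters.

Answer: |       chapter|
|standard south|
| paper release|
|salt memory be|
|          bean|

Derivation:
Line 1: ['chapter'] (min_width=7, slack=7)
Line 2: ['standard', 'south'] (min_width=14, slack=0)
Line 3: ['paper', 'release'] (min_width=13, slack=1)
Line 4: ['salt', 'memory', 'be'] (min_width=14, slack=0)
Line 5: ['bean'] (min_width=4, slack=10)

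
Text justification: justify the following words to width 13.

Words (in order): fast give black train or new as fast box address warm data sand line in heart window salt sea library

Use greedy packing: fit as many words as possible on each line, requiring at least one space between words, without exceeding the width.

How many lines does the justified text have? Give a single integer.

Line 1: ['fast', 'give'] (min_width=9, slack=4)
Line 2: ['black', 'train'] (min_width=11, slack=2)
Line 3: ['or', 'new', 'as'] (min_width=9, slack=4)
Line 4: ['fast', 'box'] (min_width=8, slack=5)
Line 5: ['address', 'warm'] (min_width=12, slack=1)
Line 6: ['data', 'sand'] (min_width=9, slack=4)
Line 7: ['line', 'in', 'heart'] (min_width=13, slack=0)
Line 8: ['window', 'salt'] (min_width=11, slack=2)
Line 9: ['sea', 'library'] (min_width=11, slack=2)
Total lines: 9

Answer: 9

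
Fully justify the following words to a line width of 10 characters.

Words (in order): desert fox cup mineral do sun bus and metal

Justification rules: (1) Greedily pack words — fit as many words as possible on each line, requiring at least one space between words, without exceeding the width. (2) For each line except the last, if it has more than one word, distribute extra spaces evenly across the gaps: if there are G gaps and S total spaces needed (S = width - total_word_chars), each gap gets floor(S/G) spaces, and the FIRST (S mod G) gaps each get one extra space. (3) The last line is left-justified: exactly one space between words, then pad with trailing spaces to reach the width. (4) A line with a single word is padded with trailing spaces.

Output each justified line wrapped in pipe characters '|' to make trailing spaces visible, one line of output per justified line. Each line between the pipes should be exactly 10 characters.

Answer: |desert fox|
|cup       |
|mineral do|
|sun    bus|
|and metal |

Derivation:
Line 1: ['desert', 'fox'] (min_width=10, slack=0)
Line 2: ['cup'] (min_width=3, slack=7)
Line 3: ['mineral', 'do'] (min_width=10, slack=0)
Line 4: ['sun', 'bus'] (min_width=7, slack=3)
Line 5: ['and', 'metal'] (min_width=9, slack=1)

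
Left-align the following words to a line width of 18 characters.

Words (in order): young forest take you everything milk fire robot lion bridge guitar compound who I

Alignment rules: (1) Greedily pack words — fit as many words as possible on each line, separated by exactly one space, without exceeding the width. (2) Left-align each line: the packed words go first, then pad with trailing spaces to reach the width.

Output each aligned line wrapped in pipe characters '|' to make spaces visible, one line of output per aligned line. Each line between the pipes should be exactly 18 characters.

Line 1: ['young', 'forest', 'take'] (min_width=17, slack=1)
Line 2: ['you', 'everything'] (min_width=14, slack=4)
Line 3: ['milk', 'fire', 'robot'] (min_width=15, slack=3)
Line 4: ['lion', 'bridge', 'guitar'] (min_width=18, slack=0)
Line 5: ['compound', 'who', 'I'] (min_width=14, slack=4)

Answer: |young forest take |
|you everything    |
|milk fire robot   |
|lion bridge guitar|
|compound who I    |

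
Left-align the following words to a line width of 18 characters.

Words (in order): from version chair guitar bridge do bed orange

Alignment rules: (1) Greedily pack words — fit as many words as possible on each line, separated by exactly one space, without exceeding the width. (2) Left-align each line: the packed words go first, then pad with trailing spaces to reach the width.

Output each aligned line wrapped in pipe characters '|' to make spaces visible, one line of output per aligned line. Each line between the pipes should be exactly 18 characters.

Line 1: ['from', 'version', 'chair'] (min_width=18, slack=0)
Line 2: ['guitar', 'bridge', 'do'] (min_width=16, slack=2)
Line 3: ['bed', 'orange'] (min_width=10, slack=8)

Answer: |from version chair|
|guitar bridge do  |
|bed orange        |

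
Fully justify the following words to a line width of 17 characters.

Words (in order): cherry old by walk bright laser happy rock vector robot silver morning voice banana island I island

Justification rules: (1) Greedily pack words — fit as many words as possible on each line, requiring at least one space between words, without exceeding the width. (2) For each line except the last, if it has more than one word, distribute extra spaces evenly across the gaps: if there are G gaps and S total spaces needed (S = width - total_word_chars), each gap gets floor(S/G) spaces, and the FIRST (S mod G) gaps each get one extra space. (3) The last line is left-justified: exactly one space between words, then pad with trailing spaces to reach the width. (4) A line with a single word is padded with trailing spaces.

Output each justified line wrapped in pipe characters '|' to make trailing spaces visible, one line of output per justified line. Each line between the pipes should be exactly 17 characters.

Line 1: ['cherry', 'old', 'by'] (min_width=13, slack=4)
Line 2: ['walk', 'bright', 'laser'] (min_width=17, slack=0)
Line 3: ['happy', 'rock', 'vector'] (min_width=17, slack=0)
Line 4: ['robot', 'silver'] (min_width=12, slack=5)
Line 5: ['morning', 'voice'] (min_width=13, slack=4)
Line 6: ['banana', 'island', 'I'] (min_width=15, slack=2)
Line 7: ['island'] (min_width=6, slack=11)

Answer: |cherry   old   by|
|walk bright laser|
|happy rock vector|
|robot      silver|
|morning     voice|
|banana  island  I|
|island           |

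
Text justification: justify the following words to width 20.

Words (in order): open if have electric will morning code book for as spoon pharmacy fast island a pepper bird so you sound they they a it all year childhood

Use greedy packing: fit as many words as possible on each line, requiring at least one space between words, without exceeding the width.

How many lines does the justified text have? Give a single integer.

Line 1: ['open', 'if', 'have'] (min_width=12, slack=8)
Line 2: ['electric', 'will'] (min_width=13, slack=7)
Line 3: ['morning', 'code', 'book'] (min_width=17, slack=3)
Line 4: ['for', 'as', 'spoon'] (min_width=12, slack=8)
Line 5: ['pharmacy', 'fast', 'island'] (min_width=20, slack=0)
Line 6: ['a', 'pepper', 'bird', 'so', 'you'] (min_width=20, slack=0)
Line 7: ['sound', 'they', 'they', 'a', 'it'] (min_width=20, slack=0)
Line 8: ['all', 'year', 'childhood'] (min_width=18, slack=2)
Total lines: 8

Answer: 8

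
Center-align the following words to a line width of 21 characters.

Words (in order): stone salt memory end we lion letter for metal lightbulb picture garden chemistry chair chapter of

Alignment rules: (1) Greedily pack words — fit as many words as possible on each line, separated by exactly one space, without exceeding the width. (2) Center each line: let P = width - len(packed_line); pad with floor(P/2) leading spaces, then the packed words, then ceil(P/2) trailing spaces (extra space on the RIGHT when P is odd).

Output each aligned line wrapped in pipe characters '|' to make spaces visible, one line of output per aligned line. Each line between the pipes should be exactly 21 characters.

Line 1: ['stone', 'salt', 'memory', 'end'] (min_width=21, slack=0)
Line 2: ['we', 'lion', 'letter', 'for'] (min_width=18, slack=3)
Line 3: ['metal', 'lightbulb'] (min_width=15, slack=6)
Line 4: ['picture', 'garden'] (min_width=14, slack=7)
Line 5: ['chemistry', 'chair'] (min_width=15, slack=6)
Line 6: ['chapter', 'of'] (min_width=10, slack=11)

Answer: |stone salt memory end|
| we lion letter for  |
|   metal lightbulb   |
|   picture garden    |
|   chemistry chair   |
|     chapter of      |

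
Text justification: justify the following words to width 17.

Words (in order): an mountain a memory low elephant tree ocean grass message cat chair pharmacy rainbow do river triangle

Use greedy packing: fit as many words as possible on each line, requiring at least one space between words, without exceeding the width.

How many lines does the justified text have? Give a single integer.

Line 1: ['an', 'mountain', 'a'] (min_width=13, slack=4)
Line 2: ['memory', 'low'] (min_width=10, slack=7)
Line 3: ['elephant', 'tree'] (min_width=13, slack=4)
Line 4: ['ocean', 'grass'] (min_width=11, slack=6)
Line 5: ['message', 'cat', 'chair'] (min_width=17, slack=0)
Line 6: ['pharmacy', 'rainbow'] (min_width=16, slack=1)
Line 7: ['do', 'river', 'triangle'] (min_width=17, slack=0)
Total lines: 7

Answer: 7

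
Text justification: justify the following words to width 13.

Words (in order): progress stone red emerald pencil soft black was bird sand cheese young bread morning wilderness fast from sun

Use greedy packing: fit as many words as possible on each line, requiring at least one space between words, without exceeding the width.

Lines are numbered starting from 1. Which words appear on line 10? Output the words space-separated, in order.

Line 1: ['progress'] (min_width=8, slack=5)
Line 2: ['stone', 'red'] (min_width=9, slack=4)
Line 3: ['emerald'] (min_width=7, slack=6)
Line 4: ['pencil', 'soft'] (min_width=11, slack=2)
Line 5: ['black', 'was'] (min_width=9, slack=4)
Line 6: ['bird', 'sand'] (min_width=9, slack=4)
Line 7: ['cheese', 'young'] (min_width=12, slack=1)
Line 8: ['bread', 'morning'] (min_width=13, slack=0)
Line 9: ['wilderness'] (min_width=10, slack=3)
Line 10: ['fast', 'from', 'sun'] (min_width=13, slack=0)

Answer: fast from sun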